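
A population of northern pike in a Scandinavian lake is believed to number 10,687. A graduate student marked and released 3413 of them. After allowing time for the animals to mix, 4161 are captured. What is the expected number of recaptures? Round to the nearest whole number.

Expected recaptures E[R] = M·C / N.
E[R] = 3413 × 4161 / 10687 = 14201493 / 10687 ≈ 1328.9 → 1329

expected recaptures ≈ 1329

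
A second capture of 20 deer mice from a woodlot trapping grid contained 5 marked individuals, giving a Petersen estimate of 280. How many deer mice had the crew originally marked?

M = 70

From N = M·C/R: M = N·R / C = 280·5 / 20 = 1400 / 20 = 70.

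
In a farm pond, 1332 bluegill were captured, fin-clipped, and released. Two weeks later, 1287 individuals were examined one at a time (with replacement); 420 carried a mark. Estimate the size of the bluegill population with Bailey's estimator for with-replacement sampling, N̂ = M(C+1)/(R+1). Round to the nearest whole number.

N̂ = 1332·(1287+1)/(420+1) = 1332·1288/421 = 1715616/421 ≈ 4075.1 → 4075

N ≈ 4075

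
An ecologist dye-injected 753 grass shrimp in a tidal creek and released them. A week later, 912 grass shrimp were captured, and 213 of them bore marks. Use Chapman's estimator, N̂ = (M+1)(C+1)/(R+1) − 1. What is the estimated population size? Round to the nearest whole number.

N ≈ 3216

N̂ = (753+1)(912+1)/(213+1) − 1 = 754·913/214 − 1
= 688402/214 − 1 ≈ 3216.8 − 1 ≈ 3215.8 → 3216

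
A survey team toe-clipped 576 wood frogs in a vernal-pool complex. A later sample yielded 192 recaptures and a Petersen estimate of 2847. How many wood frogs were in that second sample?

C = 949

From N = M·C/R: C = N·R / M = 2847·192 / 576 = 546624 / 576 = 949.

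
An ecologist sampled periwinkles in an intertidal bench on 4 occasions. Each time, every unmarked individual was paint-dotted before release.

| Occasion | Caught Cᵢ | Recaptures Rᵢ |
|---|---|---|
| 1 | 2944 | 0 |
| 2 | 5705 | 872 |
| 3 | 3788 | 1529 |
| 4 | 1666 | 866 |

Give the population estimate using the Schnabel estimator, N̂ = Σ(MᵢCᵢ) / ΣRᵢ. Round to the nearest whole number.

N ≈ 19,276

Marked at large before each occasion: Mᵢ = Σⱼ<ᵢ (Cⱼ − Rⱼ) → M1=0, M2=2944, M3=7777, M4=10036
Σ MᵢCᵢ = 0·2944 + 2944·5705 + 7777·3788 + 10036·1666 = 0 + 16795520 + 29459276 + 16719976 = 62974772
Σ Rᵢ = 0 + 872 + 1529 + 866 = 3267
N̂ = 62974772 / 3267 ≈ 19276.0 → 19276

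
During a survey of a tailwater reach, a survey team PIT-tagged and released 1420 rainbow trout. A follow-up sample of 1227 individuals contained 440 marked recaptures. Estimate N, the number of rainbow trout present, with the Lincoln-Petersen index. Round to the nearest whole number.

The marked fraction in the recapture sample should equal the marked fraction in the population: 440/1227 = 1420/N.
N = (1420 × 1227) / 440 = 1742340 / 440 ≈ 3959.9 → 3960

N ≈ 3960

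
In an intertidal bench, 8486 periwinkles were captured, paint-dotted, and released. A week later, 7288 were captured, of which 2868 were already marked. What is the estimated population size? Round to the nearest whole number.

N ≈ 21,564

N = (8486 × 7288) / 2868 = 61845968 / 2868 ≈ 21564.1 → 21564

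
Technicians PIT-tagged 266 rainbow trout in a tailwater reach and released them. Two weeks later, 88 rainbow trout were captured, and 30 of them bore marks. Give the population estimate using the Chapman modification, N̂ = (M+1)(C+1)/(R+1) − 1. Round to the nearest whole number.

N ≈ 766

N̂ = (266+1)(88+1)/(30+1) − 1 = 267·89/31 − 1
= 23763/31 − 1 ≈ 766.5 − 1 ≈ 765.5 → 766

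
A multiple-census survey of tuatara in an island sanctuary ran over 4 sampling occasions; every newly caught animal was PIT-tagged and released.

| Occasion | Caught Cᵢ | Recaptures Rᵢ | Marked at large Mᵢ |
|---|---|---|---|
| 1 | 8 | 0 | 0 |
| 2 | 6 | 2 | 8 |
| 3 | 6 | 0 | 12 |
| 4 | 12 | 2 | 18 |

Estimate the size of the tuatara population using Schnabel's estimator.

N = 84

Σ MᵢCᵢ = 0·8 + 8·6 + 12·6 + 18·12 = 0 + 48 + 72 + 216 = 336
Σ Rᵢ = 0 + 2 + 0 + 2 = 4
N̂ = 336 / 4 = 84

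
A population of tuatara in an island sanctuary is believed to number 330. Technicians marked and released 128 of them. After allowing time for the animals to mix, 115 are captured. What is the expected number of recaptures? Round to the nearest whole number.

Expected recaptures E[R] = M·C / N.
E[R] = 128 × 115 / 330 = 14720 / 330 ≈ 44.6 → 45

expected recaptures ≈ 45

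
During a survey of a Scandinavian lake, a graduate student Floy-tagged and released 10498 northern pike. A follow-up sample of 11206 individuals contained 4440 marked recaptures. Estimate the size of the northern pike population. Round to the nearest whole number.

N ≈ 26,496

Lincoln-Petersen assumes M/N = R/C, so N = M·C / R.
N = (10498 × 11206) / 4440 = 117640588 / 4440 ≈ 26495.6 → 26496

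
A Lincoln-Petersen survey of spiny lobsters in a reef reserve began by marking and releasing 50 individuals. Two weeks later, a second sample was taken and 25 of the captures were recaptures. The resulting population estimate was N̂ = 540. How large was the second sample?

From N = M·C/R: C = N·R / M = 540·25 / 50 = 13500 / 50 = 270.

C = 270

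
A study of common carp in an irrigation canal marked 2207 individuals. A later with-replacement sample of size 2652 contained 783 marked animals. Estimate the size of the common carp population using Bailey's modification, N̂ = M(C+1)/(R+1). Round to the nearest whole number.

N̂ = 2207·(2652+1)/(783+1) = 2207·2653/784 = 5855171/784 ≈ 7468.3 → 7468

N ≈ 7468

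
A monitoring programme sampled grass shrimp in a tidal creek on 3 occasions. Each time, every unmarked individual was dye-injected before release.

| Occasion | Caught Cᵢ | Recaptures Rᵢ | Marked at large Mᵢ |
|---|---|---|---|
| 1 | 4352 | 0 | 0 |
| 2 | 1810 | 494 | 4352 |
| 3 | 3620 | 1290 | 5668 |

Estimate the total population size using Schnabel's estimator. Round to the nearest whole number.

N ≈ 15,917

Σ MᵢCᵢ = 0·4352 + 4352·1810 + 5668·3620 = 0 + 7877120 + 20518160 = 28395280
Σ Rᵢ = 0 + 494 + 1290 = 1784
N̂ = 28395280 / 1784 ≈ 15916.6 → 15917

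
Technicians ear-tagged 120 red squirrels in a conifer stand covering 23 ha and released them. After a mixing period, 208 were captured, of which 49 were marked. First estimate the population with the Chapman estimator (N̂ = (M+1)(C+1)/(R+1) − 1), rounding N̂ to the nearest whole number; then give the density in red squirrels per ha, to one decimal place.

N̂ = 121·209/50 − 1 = 25289/50 − 1 ≈ 504.8 → 505
Density = N̂ / area = 505 / 23 ≈ 21.96 → 22.0 per ha

density ≈ 22.0 red squirrels per ha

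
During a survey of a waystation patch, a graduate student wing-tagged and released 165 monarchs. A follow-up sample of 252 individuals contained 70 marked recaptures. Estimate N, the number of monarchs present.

Lincoln-Petersen assumes M/N = R/C, so N = M·C / R.
N = (165 × 252) / 70 = 41580 / 70 = 594

N = 594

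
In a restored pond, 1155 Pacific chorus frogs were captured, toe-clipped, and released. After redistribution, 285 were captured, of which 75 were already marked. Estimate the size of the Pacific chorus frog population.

N = 4389

N = (1155 × 285) / 75 = 329175 / 75 = 4389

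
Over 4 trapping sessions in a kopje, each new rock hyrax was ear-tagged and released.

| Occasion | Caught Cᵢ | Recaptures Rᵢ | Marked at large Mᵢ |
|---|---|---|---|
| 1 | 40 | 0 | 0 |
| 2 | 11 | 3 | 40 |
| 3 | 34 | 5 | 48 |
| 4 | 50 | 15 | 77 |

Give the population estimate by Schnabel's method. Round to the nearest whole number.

N ≈ 257

Σ MᵢCᵢ = 0·40 + 40·11 + 48·34 + 77·50 = 0 + 440 + 1632 + 3850 = 5922
Σ Rᵢ = 0 + 3 + 5 + 15 = 23
N̂ = 5922 / 23 ≈ 257.48 → 257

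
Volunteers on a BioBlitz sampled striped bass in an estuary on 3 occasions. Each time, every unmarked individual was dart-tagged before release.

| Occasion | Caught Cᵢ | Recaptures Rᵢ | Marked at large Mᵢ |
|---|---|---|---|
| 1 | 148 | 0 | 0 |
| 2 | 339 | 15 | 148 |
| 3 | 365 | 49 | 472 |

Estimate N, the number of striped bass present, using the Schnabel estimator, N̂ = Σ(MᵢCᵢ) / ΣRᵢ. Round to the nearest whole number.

Σ MᵢCᵢ = 0·148 + 148·339 + 472·365 = 0 + 50172 + 172280 = 222452
Σ Rᵢ = 0 + 15 + 49 = 64
N̂ = 222452 / 64 ≈ 3475.8 → 3476

N ≈ 3476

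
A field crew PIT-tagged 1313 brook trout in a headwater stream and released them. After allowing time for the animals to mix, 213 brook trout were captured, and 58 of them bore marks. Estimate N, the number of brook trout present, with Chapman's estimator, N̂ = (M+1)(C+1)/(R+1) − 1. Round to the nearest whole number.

N ≈ 4765

N̂ = (1313+1)(213+1)/(58+1) − 1 = 1314·214/59 − 1
= 281196/59 − 1 ≈ 4766.0 − 1 ≈ 4765.0 → 4765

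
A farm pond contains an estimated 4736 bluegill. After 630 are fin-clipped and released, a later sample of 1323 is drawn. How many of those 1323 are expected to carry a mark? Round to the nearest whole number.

expected recaptures ≈ 176

Expected recaptures E[R] = M·C / N.
E[R] = 630 × 1323 / 4736 = 833490 / 4736 ≈ 176.0 → 176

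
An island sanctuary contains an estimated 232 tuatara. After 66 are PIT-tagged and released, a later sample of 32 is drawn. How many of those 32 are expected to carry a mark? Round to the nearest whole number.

expected recaptures ≈ 9

The marked fraction of the population is 66/232, so in a sample of 32 expect C·(M/N) marked.
E[R] = 66 × 32 / 232 = 2112 / 232 ≈ 9.1 → 9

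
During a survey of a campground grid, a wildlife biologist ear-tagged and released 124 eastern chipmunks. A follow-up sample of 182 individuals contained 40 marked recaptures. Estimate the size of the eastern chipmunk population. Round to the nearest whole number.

N ≈ 564

The marked fraction in the recapture sample should equal the marked fraction in the population: 40/182 = 124/N.
N = (124 × 182) / 40 = 22568 / 40 ≈ 564.2 → 564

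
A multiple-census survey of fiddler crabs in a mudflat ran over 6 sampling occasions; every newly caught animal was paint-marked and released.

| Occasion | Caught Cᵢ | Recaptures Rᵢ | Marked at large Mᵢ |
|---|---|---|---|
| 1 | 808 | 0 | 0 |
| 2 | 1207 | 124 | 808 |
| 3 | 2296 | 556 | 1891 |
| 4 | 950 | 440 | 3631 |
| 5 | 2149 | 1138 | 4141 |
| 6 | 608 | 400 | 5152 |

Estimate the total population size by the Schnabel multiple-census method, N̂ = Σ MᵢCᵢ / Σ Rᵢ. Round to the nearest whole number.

Σ MᵢCᵢ = 0·808 + 808·1207 + 1891·2296 + 3631·950 + 4141·2149 + 5152·608 = 0 + 975256 + 4341736 + 3449450 + 8899009 + 3132416 = 20797867
Σ Rᵢ = 0 + 124 + 556 + 440 + 1138 + 400 = 2658
N̂ = 20797867 / 2658 ≈ 7824.6 → 7825

N ≈ 7825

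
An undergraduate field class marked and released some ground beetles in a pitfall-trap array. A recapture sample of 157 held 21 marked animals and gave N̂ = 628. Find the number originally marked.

M = 84

From N = M·C/R: M = N·R / C = 628·21 / 157 = 13188 / 157 = 84.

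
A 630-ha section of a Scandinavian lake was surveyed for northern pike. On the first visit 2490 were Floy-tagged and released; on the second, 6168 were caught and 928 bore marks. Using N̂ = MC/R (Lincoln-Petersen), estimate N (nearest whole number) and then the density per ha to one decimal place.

density ≈ 26.3 northern pike per ha

N̂ = 2490·6168/928 = 15358320/928 ≈ 16549.9 → 16550
Density = N̂ / area = 16550 / 630 ≈ 26.27 → 26.3 per ha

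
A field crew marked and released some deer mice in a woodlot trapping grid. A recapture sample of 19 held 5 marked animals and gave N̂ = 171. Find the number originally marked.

From N = M·C/R: M = N·R / C = 171·5 / 19 = 855 / 19 = 45.

M = 45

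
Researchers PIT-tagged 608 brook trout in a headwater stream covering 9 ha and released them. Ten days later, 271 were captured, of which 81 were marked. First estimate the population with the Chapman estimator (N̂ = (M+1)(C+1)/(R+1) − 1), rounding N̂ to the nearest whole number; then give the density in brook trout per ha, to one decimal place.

density ≈ 224.3 brook trout per ha

N̂ = 609·272/82 − 1 = 165648/82 − 1 ≈ 2019.1 → 2019
Density = N̂ / area = 2019 / 9 ≈ 224.33 → 224.3 per ha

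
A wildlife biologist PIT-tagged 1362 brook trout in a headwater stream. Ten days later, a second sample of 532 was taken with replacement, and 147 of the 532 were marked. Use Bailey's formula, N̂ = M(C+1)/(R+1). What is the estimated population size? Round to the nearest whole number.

N̂ = 1362·(532+1)/(147+1) = 1362·533/148 = 725946/148 ≈ 4905.0 → 4905

N ≈ 4905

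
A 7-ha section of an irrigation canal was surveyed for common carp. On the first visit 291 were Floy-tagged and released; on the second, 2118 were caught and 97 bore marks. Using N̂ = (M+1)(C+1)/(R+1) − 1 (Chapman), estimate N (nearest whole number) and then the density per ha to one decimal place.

N̂ = 292·2119/98 − 1 = 618748/98 − 1 ≈ 6312.8 → 6313
Density = N̂ / area = 6313 / 7 ≈ 901.86 → 901.9 per ha

density ≈ 901.9 common carp per ha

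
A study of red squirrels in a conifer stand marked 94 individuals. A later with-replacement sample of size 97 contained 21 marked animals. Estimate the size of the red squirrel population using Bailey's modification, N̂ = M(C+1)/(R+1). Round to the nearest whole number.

N ≈ 419

N̂ = 94·(97+1)/(21+1) = 94·98/22 = 9212/22 ≈ 418.7 → 419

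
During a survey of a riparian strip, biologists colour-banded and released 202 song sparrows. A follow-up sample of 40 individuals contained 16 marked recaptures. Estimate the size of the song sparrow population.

N = 505

If marked individuals mix randomly, R/C ≈ M/N, giving N ≈ M·C/R.
N = (202 × 40) / 16 = 8080 / 16 = 505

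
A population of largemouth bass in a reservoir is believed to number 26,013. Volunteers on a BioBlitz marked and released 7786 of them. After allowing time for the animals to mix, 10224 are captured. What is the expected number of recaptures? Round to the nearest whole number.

expected recaptures ≈ 3060

The marked fraction of the population is 7786/26013, so in a sample of 10224 expect C·(M/N) marked.
E[R] = 7786 × 10224 / 26013 = 79604064 / 26013 ≈ 3060.2 → 3060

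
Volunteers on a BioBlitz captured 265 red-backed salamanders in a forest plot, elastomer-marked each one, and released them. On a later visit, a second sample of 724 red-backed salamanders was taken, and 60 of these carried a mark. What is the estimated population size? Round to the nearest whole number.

If marked individuals mix randomly, R/C ≈ M/N, giving N ≈ M·C/R.
N = (265 × 724) / 60 = 191860 / 60 ≈ 3197.7 → 3198

N ≈ 3198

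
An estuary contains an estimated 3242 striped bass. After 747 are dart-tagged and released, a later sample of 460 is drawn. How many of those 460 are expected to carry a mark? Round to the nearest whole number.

The marked fraction of the population is 747/3242, so in a sample of 460 expect C·(M/N) marked.
E[R] = 747 × 460 / 3242 = 343620 / 3242 ≈ 106.0 → 106

expected recaptures ≈ 106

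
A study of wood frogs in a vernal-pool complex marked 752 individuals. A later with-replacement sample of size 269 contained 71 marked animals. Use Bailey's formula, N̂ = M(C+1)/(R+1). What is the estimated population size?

N = 2820

N̂ = 752·(269+1)/(71+1) = 752·270/72 = 203040/72 = 2820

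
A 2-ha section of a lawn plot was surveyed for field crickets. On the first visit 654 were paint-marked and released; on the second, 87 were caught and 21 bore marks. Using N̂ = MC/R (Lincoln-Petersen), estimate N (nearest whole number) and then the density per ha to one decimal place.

density ≈ 1354.5 field crickets per ha

N̂ = 654·87/21 = 56898/21 ≈ 2709.4 → 2709
Density = N̂ / area = 2709 / 2 ≈ 1354.50 → 1354.5 per ha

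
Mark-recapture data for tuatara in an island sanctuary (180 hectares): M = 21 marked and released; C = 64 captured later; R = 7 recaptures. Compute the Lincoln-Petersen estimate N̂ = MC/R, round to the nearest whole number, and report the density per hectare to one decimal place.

N̂ = 21·64/7 = 1344/7 = 192
Density = N̂ / area = 192 / 180 ≈ 1.07 → 1.1 per hectare

density ≈ 1.1 tuatara per hectare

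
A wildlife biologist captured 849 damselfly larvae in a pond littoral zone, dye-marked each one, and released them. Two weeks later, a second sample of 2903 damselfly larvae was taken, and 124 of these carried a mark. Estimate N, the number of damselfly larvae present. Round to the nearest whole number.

N ≈ 19,876

N = (849 × 2903) / 124 = 2464647 / 124 ≈ 19876.2 → 19876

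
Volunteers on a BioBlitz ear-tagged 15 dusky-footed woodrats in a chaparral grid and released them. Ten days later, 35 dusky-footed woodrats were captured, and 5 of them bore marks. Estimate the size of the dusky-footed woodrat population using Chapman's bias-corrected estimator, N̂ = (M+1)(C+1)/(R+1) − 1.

N = 95

N̂ = (15+1)(35+1)/(5+1) − 1 = 16·36/6 − 1
= 576/6 − 1 = 96 − 1 = 95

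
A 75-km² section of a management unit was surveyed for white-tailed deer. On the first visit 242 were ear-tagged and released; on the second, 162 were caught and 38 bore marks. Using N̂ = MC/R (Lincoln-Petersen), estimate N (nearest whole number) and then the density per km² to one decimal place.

N̂ = 242·162/38 = 39204/38 ≈ 1031.7 → 1032
Density = N̂ / area = 1032 / 75 ≈ 13.76 → 13.8 per km²

density ≈ 13.8 white-tailed deer per km²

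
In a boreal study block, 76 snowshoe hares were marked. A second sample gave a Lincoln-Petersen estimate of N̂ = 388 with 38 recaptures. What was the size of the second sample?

From N = M·C/R: C = N·R / M = 388·38 / 76 = 14744 / 76 = 194.

C = 194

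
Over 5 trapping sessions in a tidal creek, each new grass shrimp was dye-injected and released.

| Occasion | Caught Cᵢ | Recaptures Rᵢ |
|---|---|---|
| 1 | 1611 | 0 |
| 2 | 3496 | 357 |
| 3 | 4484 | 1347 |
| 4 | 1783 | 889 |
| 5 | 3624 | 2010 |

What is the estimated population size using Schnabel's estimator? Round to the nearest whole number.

N ≈ 15,819

Marked at large before each occasion: Mᵢ = Σⱼ<ᵢ (Cⱼ − Rⱼ) → M1=0, M2=1611, M3=4750, M4=7887, M5=8781
Σ MᵢCᵢ = 0·1611 + 1611·3496 + 4750·4484 + 7887·1783 + 8781·3624 = 0 + 5632056 + 21299000 + 14062521 + 31822344 = 72815921
Σ Rᵢ = 0 + 357 + 1347 + 889 + 2010 = 4603
N̂ = 72815921 / 4603 ≈ 15819.2 → 15819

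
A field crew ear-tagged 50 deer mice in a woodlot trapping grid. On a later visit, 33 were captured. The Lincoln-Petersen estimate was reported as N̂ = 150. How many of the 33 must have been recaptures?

R = 11

From N = M·C/R: R = M·C / N = 50·33 / 150 = 1650 / 150 = 11.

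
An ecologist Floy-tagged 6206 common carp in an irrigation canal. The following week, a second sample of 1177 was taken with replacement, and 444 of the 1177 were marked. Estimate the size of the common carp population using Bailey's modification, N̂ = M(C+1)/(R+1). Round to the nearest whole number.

N ≈ 16,428

N̂ = 6206·(1177+1)/(444+1) = 6206·1178/445 = 7310668/445 ≈ 16428.47 → 16428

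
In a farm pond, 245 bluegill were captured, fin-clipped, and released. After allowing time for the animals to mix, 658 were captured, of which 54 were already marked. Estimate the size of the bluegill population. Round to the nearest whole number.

N ≈ 2985

Lincoln-Petersen assumes M/N = R/C, so N = M·C / R.
N = (245 × 658) / 54 = 161210 / 54 ≈ 2985.4 → 2985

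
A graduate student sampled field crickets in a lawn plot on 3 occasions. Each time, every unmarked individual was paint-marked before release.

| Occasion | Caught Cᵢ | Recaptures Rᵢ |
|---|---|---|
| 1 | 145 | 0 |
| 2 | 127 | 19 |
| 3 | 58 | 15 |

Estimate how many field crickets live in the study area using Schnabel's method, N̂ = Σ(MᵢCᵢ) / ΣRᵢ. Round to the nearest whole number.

Marked at large before each occasion: Mᵢ = Σⱼ<ᵢ (Cⱼ − Rⱼ) → M1=0, M2=145, M3=253
Σ MᵢCᵢ = 0·145 + 145·127 + 253·58 = 0 + 18415 + 14674 = 33089
Σ Rᵢ = 0 + 19 + 15 = 34
N̂ = 33089 / 34 ≈ 973.2 → 973

N ≈ 973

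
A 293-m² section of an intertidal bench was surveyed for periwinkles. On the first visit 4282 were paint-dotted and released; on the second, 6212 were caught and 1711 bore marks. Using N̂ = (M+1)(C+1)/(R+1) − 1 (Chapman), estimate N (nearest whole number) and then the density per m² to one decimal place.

N̂ = 4283·6213/1712 − 1 = 26610279/1712 − 1 ≈ 15542.4 → 15542
Density = N̂ / area = 15542 / 293 ≈ 53.04 → 53.0 per m²

density ≈ 53.0 periwinkles per m²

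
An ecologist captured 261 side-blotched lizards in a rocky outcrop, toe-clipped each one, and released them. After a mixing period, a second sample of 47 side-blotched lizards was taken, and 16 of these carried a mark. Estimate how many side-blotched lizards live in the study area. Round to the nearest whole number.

The marked fraction in the recapture sample should equal the marked fraction in the population: 16/47 = 261/N.
N = (261 × 47) / 16 = 12267 / 16 ≈ 766.7 → 767

N ≈ 767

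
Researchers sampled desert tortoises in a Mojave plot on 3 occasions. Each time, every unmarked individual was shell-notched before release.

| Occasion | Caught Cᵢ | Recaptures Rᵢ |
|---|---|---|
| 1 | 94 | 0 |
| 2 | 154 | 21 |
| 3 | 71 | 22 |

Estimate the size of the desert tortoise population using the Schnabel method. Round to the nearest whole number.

Marked at large before each occasion: Mᵢ = Σⱼ<ᵢ (Cⱼ − Rⱼ) → M1=0, M2=94, M3=227
Σ MᵢCᵢ = 0·94 + 94·154 + 227·71 = 0 + 14476 + 16117 = 30593
Σ Rᵢ = 0 + 21 + 22 = 43
N̂ = 30593 / 43 ≈ 711.47 → 711

N ≈ 711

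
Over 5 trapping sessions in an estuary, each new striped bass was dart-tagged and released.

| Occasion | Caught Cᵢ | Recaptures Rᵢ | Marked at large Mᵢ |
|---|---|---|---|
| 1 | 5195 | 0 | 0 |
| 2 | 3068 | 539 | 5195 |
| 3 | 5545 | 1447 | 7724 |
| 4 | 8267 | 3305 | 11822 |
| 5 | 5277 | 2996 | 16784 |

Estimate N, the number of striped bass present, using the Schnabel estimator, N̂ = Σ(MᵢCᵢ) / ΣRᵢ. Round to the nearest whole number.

N ≈ 29,573

Σ MᵢCᵢ = 0·5195 + 5195·3068 + 7724·5545 + 11822·8267 + 16784·5277 = 0 + 15938260 + 42829580 + 97732474 + 88569168 = 245069482
Σ Rᵢ = 0 + 539 + 1447 + 3305 + 2996 = 8287
N̂ = 245069482 / 8287 ≈ 29572.8 → 29573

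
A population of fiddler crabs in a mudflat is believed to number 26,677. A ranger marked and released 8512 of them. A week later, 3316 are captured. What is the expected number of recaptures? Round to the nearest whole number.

expected recaptures ≈ 1058

The marked fraction of the population is 8512/26677, so in a sample of 3316 expect C·(M/N) marked.
E[R] = 8512 × 3316 / 26677 = 28225792 / 26677 ≈ 1058.1 → 1058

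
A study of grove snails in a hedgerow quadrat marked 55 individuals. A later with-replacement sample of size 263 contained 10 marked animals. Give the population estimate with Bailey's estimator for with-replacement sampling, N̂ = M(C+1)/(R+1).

N = 1320

N̂ = 55·(263+1)/(10+1) = 55·264/11 = 14520/11 = 1320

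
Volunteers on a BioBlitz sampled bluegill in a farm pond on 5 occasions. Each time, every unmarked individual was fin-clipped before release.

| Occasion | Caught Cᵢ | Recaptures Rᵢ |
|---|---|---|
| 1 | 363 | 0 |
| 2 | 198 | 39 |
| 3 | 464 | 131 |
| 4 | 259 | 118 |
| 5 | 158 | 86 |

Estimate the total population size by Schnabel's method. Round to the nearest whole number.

Marked at large before each occasion: Mᵢ = Σⱼ<ᵢ (Cⱼ − Rⱼ) → M1=0, M2=363, M3=522, M4=855, M5=996
Σ MᵢCᵢ = 0·363 + 363·198 + 522·464 + 855·259 + 996·158 = 0 + 71874 + 242208 + 221445 + 157368 = 692895
Σ Rᵢ = 0 + 39 + 131 + 118 + 86 = 374
N̂ = 692895 / 374 ≈ 1852.7 → 1853

N ≈ 1853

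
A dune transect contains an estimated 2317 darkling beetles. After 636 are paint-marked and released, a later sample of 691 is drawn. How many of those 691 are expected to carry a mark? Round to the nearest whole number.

Expected recaptures E[R] = M·C / N.
E[R] = 636 × 691 / 2317 = 439476 / 2317 ≈ 189.7 → 190

expected recaptures ≈ 190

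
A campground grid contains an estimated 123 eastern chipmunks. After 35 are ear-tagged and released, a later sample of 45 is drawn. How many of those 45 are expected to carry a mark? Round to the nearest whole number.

Expected recaptures E[R] = M·C / N.
E[R] = 35 × 45 / 123 = 1575 / 123 ≈ 12.8 → 13

expected recaptures ≈ 13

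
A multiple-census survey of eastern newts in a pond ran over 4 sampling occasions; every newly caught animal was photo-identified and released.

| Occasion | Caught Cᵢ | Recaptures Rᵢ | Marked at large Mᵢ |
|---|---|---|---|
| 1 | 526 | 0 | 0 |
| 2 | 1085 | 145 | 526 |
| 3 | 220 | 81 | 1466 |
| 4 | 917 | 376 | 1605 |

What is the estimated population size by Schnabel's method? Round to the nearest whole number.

N ≈ 3929

Σ MᵢCᵢ = 0·526 + 526·1085 + 1466·220 + 1605·917 = 0 + 570710 + 322520 + 1471785 = 2365015
Σ Rᵢ = 0 + 145 + 81 + 376 = 602
N̂ = 2365015 / 602 ≈ 3928.6 → 3929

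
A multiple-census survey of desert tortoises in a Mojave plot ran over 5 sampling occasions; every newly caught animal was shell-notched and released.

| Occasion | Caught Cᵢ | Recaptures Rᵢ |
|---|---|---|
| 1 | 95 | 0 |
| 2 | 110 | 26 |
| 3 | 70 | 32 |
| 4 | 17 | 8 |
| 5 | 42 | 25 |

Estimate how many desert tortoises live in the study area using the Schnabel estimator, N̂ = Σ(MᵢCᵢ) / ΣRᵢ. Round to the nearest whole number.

N ≈ 397

Marked at large before each occasion: Mᵢ = Σⱼ<ᵢ (Cⱼ − Rⱼ) → M1=0, M2=95, M3=179, M4=217, M5=226
Σ MᵢCᵢ = 0·95 + 95·110 + 179·70 + 217·17 + 226·42 = 0 + 10450 + 12530 + 3689 + 9492 = 36161
Σ Rᵢ = 0 + 26 + 32 + 8 + 25 = 91
N̂ = 36161 / 91 ≈ 397.4 → 397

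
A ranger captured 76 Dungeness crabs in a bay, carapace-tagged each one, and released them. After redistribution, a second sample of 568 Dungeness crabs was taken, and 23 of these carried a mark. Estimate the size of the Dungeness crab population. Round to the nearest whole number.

N = (76 × 568) / 23 = 43168 / 23 ≈ 1876.9 → 1877

N ≈ 1877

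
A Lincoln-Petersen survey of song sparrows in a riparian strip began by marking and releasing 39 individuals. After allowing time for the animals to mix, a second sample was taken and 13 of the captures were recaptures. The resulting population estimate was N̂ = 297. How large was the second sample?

C = 99

From N = M·C/R: C = N·R / M = 297·13 / 39 = 3861 / 39 = 99.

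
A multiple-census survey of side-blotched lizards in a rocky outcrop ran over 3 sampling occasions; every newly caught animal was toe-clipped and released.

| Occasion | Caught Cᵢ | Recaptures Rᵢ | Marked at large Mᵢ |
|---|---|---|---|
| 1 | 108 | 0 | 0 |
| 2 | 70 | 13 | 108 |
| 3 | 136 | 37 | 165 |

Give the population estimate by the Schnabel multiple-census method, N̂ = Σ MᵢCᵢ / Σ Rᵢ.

Σ MᵢCᵢ = 0·108 + 108·70 + 165·136 = 0 + 7560 + 22440 = 30000
Σ Rᵢ = 0 + 13 + 37 = 50
N̂ = 30000 / 50 = 600

N = 600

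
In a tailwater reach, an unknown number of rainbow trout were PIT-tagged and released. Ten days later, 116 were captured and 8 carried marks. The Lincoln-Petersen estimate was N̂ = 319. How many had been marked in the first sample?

M = 22

From N = M·C/R: M = N·R / C = 319·8 / 116 = 2552 / 116 = 22.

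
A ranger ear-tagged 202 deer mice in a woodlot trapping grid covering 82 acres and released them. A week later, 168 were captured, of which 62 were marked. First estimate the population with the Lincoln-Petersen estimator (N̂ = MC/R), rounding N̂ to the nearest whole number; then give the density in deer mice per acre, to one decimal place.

density ≈ 6.7 deer mice per acre

N̂ = 202·168/62 = 33936/62 ≈ 547.4 → 547
Density = N̂ / area = 547 / 82 ≈ 6.67 → 6.7 per acre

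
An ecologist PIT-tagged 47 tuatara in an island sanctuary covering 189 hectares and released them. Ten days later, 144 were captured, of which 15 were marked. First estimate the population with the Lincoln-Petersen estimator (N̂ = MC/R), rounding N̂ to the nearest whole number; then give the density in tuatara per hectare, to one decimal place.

density ≈ 2.4 tuatara per hectare

N̂ = 47·144/15 = 6768/15 ≈ 451.2 → 451
Density = N̂ / area = 451 / 189 ≈ 2.39 → 2.4 per hectare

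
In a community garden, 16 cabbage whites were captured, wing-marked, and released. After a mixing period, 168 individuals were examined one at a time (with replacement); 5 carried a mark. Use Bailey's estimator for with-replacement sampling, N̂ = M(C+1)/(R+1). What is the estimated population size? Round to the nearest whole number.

N̂ = 16·(168+1)/(5+1) = 16·169/6 = 2704/6 ≈ 450.7 → 451

N ≈ 451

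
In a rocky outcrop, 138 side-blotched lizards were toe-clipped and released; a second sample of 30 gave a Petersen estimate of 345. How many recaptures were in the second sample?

R = 12

From N = M·C/R: R = M·C / N = 138·30 / 345 = 4140 / 345 = 12.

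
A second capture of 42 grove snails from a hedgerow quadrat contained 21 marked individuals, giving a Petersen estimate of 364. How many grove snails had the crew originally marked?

M = 182

From N = M·C/R: M = N·R / C = 364·21 / 42 = 7644 / 42 = 182.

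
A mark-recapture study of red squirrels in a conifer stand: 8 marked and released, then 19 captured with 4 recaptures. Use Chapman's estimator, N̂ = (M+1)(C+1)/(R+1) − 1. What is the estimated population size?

N = 35

N̂ = (8+1)(19+1)/(4+1) − 1 = 9·20/5 − 1
= 180/5 − 1 = 36 − 1 = 35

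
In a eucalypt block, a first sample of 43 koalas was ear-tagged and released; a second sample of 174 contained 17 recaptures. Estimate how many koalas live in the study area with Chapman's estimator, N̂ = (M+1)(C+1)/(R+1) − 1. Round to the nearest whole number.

N ≈ 427

N̂ = (43+1)(174+1)/(17+1) − 1 = 44·175/18 − 1
= 7700/18 − 1 ≈ 427.8 − 1 ≈ 426.8 → 427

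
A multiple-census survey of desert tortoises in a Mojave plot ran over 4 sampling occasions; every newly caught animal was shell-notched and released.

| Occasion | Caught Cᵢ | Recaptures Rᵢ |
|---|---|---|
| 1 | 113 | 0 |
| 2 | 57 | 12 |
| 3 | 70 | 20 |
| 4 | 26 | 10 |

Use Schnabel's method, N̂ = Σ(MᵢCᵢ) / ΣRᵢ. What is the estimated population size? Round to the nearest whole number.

Marked at large before each occasion: Mᵢ = Σⱼ<ᵢ (Cⱼ − Rⱼ) → M1=0, M2=113, M3=158, M4=208
Σ MᵢCᵢ = 0·113 + 113·57 + 158·70 + 208·26 = 0 + 6441 + 11060 + 5408 = 22909
Σ Rᵢ = 0 + 12 + 20 + 10 = 42
N̂ = 22909 / 42 ≈ 545.45 → 545

N ≈ 545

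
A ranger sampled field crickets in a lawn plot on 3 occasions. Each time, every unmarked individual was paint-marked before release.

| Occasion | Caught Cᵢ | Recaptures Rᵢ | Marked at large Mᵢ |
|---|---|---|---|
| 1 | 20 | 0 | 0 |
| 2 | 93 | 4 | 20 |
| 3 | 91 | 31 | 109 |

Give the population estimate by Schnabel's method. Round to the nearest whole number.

N ≈ 337

Σ MᵢCᵢ = 0·20 + 20·93 + 109·91 = 0 + 1860 + 9919 = 11779
Σ Rᵢ = 0 + 4 + 31 = 35
N̂ = 11779 / 35 ≈ 336.5 → 337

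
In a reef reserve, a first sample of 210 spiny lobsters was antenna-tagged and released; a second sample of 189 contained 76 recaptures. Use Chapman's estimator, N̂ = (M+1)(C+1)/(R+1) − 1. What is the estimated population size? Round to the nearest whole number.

N ≈ 520

N̂ = (210+1)(189+1)/(76+1) − 1 = 211·190/77 − 1
= 40090/77 − 1 ≈ 520.6 − 1 ≈ 519.6 → 520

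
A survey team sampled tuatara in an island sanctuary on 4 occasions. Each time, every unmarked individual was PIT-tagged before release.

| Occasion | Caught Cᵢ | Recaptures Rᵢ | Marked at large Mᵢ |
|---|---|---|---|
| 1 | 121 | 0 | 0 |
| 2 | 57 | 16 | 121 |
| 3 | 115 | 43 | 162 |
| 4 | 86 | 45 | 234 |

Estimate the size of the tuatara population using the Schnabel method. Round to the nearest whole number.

N ≈ 439

Σ MᵢCᵢ = 0·121 + 121·57 + 162·115 + 234·86 = 0 + 6897 + 18630 + 20124 = 45651
Σ Rᵢ = 0 + 16 + 43 + 45 = 104
N̂ = 45651 / 104 ≈ 439.0 → 439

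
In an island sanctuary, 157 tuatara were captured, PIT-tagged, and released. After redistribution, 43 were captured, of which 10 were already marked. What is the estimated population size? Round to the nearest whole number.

Lincoln-Petersen assumes M/N = R/C, so N = M·C / R.
N = (157 × 43) / 10 = 6751 / 10 ≈ 675.1 → 675

N ≈ 675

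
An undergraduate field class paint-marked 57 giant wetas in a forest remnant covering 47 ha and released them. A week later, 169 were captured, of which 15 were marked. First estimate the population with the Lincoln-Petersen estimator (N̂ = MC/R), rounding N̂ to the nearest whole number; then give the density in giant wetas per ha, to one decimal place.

N̂ = 57·169/15 = 9633/15 ≈ 642.2 → 642
Density = N̂ / area = 642 / 47 ≈ 13.66 → 13.7 per ha

density ≈ 13.7 giant wetas per ha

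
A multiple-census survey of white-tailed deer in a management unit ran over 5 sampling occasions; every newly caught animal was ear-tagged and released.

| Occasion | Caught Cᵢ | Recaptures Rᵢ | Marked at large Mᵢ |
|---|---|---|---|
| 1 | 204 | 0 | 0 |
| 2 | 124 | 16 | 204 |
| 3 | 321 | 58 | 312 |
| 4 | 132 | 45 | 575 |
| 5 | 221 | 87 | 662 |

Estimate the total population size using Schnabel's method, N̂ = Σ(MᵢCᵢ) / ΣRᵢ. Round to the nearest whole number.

N ≈ 1688

Σ MᵢCᵢ = 0·204 + 204·124 + 312·321 + 575·132 + 662·221 = 0 + 25296 + 100152 + 75900 + 146302 = 347650
Σ Rᵢ = 0 + 16 + 58 + 45 + 87 = 206
N̂ = 347650 / 206 ≈ 1687.6 → 1688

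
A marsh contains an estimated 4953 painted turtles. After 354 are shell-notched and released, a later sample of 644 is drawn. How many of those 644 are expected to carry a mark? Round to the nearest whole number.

expected recaptures ≈ 46

Expected recaptures E[R] = M·C / N.
E[R] = 354 × 644 / 4953 = 227976 / 4953 ≈ 46.0 → 46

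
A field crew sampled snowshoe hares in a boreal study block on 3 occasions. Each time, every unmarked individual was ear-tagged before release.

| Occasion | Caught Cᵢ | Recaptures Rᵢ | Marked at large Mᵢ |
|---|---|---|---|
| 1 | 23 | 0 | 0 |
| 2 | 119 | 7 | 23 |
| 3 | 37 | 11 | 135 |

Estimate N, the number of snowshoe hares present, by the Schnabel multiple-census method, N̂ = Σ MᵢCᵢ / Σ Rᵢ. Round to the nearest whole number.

N ≈ 430

Σ MᵢCᵢ = 0·23 + 23·119 + 135·37 = 0 + 2737 + 4995 = 7732
Σ Rᵢ = 0 + 7 + 11 = 18
N̂ = 7732 / 18 ≈ 429.6 → 430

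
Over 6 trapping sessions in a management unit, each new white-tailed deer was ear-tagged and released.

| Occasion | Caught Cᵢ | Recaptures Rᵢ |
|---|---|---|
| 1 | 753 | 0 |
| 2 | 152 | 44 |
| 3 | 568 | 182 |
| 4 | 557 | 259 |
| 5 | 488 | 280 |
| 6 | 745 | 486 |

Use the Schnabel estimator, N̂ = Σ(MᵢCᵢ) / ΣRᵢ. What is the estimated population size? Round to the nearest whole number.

Marked at large before each occasion: Mᵢ = Σⱼ<ᵢ (Cⱼ − Rⱼ) → M1=0, M2=753, M3=861, M4=1247, M5=1545, M6=1753
Σ MᵢCᵢ = 0·753 + 753·152 + 861·568 + 1247·557 + 1545·488 + 1753·745 = 0 + 114456 + 489048 + 694579 + 753960 + 1305985 = 3358028
Σ Rᵢ = 0 + 44 + 182 + 259 + 280 + 486 = 1251
N̂ = 3358028 / 1251 ≈ 2684.3 → 2684

N ≈ 2684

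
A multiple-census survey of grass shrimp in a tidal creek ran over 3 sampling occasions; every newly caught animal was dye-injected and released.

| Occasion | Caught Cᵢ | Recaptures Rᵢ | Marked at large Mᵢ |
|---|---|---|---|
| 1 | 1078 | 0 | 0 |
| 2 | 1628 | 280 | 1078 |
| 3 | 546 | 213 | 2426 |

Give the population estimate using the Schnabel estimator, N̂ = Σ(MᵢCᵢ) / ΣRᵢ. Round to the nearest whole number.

N ≈ 6247

Σ MᵢCᵢ = 0·1078 + 1078·1628 + 2426·546 = 0 + 1754984 + 1324596 = 3079580
Σ Rᵢ = 0 + 280 + 213 = 493
N̂ = 3079580 / 493 ≈ 6246.6 → 6247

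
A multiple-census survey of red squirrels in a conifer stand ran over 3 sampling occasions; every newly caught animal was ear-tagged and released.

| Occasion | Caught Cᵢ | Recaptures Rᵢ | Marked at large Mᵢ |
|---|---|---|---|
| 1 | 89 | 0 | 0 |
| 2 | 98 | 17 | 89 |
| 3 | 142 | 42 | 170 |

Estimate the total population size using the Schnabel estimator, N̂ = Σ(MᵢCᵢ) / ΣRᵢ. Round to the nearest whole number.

N ≈ 557

Σ MᵢCᵢ = 0·89 + 89·98 + 170·142 = 0 + 8722 + 24140 = 32862
Σ Rᵢ = 0 + 17 + 42 = 59
N̂ = 32862 / 59 ≈ 557.0 → 557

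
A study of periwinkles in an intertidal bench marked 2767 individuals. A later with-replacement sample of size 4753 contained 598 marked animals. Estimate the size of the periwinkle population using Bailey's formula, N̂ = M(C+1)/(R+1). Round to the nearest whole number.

N ≈ 21,960

N̂ = 2767·(4753+1)/(598+1) = 2767·4754/599 = 13154318/599 ≈ 21960.46 → 21960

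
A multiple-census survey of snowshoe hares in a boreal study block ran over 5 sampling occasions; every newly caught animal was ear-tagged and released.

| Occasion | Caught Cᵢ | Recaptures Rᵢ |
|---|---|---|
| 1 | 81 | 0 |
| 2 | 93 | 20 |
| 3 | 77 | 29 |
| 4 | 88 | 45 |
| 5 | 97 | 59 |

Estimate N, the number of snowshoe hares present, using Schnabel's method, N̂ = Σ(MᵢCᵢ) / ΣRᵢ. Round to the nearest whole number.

Marked at large before each occasion: Mᵢ = Σⱼ<ᵢ (Cⱼ − Rⱼ) → M1=0, M2=81, M3=154, M4=202, M5=245
Σ MᵢCᵢ = 0·81 + 81·93 + 154·77 + 202·88 + 245·97 = 0 + 7533 + 11858 + 17776 + 23765 = 60932
Σ Rᵢ = 0 + 20 + 29 + 45 + 59 = 153
N̂ = 60932 / 153 ≈ 398.2 → 398

N ≈ 398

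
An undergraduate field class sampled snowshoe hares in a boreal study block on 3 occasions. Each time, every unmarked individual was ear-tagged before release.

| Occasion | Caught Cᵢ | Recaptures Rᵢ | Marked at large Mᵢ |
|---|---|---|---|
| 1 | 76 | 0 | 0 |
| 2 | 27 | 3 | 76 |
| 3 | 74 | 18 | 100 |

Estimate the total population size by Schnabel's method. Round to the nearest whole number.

N ≈ 450

Σ MᵢCᵢ = 0·76 + 76·27 + 100·74 = 0 + 2052 + 7400 = 9452
Σ Rᵢ = 0 + 3 + 18 = 21
N̂ = 9452 / 21 ≈ 450.1 → 450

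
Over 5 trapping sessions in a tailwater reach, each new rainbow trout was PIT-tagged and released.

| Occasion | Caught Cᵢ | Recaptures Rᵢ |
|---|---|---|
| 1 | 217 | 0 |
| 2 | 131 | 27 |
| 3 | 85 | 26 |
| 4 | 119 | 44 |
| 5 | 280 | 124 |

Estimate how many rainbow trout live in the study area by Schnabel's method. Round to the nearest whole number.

Marked at large before each occasion: Mᵢ = Σⱼ<ᵢ (Cⱼ − Rⱼ) → M1=0, M2=217, M3=321, M4=380, M5=455
Σ MᵢCᵢ = 0·217 + 217·131 + 321·85 + 380·119 + 455·280 = 0 + 28427 + 27285 + 45220 + 127400 = 228332
Σ Rᵢ = 0 + 27 + 26 + 44 + 124 = 221
N̂ = 228332 / 221 ≈ 1033.2 → 1033

N ≈ 1033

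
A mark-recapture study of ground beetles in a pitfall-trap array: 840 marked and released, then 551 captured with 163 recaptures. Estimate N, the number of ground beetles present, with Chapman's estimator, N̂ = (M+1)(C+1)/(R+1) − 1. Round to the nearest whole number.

N ≈ 2830

N̂ = (840+1)(551+1)/(163+1) − 1 = 841·552/164 − 1
= 464232/164 − 1 ≈ 2830.7 − 1 ≈ 2829.7 → 2830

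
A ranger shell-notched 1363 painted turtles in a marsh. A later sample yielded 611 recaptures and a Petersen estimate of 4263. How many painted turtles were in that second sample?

C = 1911

From N = M·C/R: C = N·R / M = 4263·611 / 1363 = 2604693 / 1363 = 1911.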